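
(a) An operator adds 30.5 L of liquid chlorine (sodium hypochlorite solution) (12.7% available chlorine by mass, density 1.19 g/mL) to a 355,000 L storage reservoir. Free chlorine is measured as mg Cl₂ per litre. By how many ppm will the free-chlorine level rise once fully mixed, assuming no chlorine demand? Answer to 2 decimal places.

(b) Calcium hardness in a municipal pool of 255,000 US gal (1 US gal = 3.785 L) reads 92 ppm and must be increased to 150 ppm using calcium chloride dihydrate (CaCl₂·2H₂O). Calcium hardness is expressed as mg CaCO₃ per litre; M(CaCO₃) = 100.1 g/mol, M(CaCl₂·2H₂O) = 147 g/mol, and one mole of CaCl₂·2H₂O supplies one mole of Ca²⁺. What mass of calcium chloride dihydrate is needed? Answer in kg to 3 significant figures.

(a) Mass of solution: 30.5 L × 1000 mL/L × 1.19 g/mL = 36,300 g.
(a) Available chlorine delivered: 36,300 g × 0.127 = 4609 g as Cl₂.
(a) Concentration rise: 4609 g / 355,000 L = 12.98 mg/L = 12.98 ppm.

(b) Volume: 255,000 US gal × 3.785 L/gal = 965,175 L.
(b) Hardness to add: (150 − 92) = 58 mg/L as CaCO₃ × 965,175 L = 55,980 g as CaCO₃.
(b) Moles of Ca²⁺ (1 mol Ca²⁺ ≡ 1 mol CaCO₃): 55,980 / 100.1 g/mol = 559.2 mol.
(b) Mass of CaCl₂·2H₂O: 559.2 × 147 = 82,210 g.

(a) 12.98 ppm; (b) 82.2 kg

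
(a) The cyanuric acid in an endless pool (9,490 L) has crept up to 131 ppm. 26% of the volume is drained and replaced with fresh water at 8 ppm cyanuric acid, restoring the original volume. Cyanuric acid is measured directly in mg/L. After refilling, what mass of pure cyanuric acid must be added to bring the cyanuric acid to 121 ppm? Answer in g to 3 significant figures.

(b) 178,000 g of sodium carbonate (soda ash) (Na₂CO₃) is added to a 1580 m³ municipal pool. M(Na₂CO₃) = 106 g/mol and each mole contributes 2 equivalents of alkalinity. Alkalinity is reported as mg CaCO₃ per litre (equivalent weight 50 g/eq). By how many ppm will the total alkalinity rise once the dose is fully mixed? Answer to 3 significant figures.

(a) 209 g; (b) 106 ppm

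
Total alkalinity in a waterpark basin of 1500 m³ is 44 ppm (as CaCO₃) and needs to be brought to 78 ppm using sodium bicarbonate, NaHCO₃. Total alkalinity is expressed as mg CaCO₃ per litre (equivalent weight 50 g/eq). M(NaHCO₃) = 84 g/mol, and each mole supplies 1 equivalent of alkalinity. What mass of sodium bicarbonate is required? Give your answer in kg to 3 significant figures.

Volume: 1500 m³ = 1,500,000 L.
Alkalinity to add: (78 − 44) = 34 mg/L as CaCO₃ × 1,500,000 L = 51,000 g as CaCO₃.
Equivalents: 51,000 g ÷ 50 g/eq = 1020 eq.
NaHCO₃ supplies 1 eq per mole → 1020 mol.
Mass: 1020 mol × 84 g/mol = 85,680 g.

85.7 kg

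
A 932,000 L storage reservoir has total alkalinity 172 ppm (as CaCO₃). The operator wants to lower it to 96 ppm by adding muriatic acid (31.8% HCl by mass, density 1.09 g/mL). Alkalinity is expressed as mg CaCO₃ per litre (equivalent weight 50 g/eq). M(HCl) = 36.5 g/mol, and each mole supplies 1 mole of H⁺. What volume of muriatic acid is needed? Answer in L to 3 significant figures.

149 L

Alkalinity to neutralize: (172 − 96) = 76 mg/L as CaCO₃ × 932,000 L = 70,830 g as CaCO₃.
Equivalents of H⁺ required: 70,830 ÷ 50 g/eq = 1417 eq = 1417 mol HCl.
Mass of HCl: 1417 × 36.5 = 51,710 g.
Mass of 31.8% solution: 51,710 / 0.318 = 162,600 g.
Volume: 162,600 g ÷ 1.09 g/mL = 149,200 mL.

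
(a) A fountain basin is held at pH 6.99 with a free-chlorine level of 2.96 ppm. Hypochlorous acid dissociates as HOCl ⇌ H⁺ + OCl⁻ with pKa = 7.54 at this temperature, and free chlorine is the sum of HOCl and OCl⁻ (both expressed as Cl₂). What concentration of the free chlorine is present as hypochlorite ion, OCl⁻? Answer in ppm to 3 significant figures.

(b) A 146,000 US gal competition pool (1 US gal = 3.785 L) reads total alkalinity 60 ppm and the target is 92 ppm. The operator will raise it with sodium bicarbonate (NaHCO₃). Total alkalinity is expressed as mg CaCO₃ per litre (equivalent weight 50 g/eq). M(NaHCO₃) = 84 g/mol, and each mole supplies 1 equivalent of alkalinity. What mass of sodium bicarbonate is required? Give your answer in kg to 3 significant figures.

(a) [OCl⁻]/[HOCl] = 10^(pH − pKa) = 10^(6.99 − 7.54) = 10^-0.55 = 0.2818.
(a) Fraction as HOCl = 1 / (1 + 0.2818) = 0.7801.
(a) OCl⁻ = (1 − 0.7801) × 2.96 ppm = 0.6508 ppm.

(b) Volume: 146,000 US gal × 3.785 L/gal = 552,610 L.
(b) Alkalinity to add: (92 − 60) = 32 mg/L as CaCO₃ × 552,610 L = 17,680 g as CaCO₃.
(b) Equivalents: 17,680 g ÷ 50 g/eq = 353.7 eq.
(b) NaHCO₃ supplies 1 eq per mole → 353.7 mol.
(b) Mass: 353.7 mol × 84 g/mol = 29,710 g.

(a) 0.651 ppm; (b) 29.7 kg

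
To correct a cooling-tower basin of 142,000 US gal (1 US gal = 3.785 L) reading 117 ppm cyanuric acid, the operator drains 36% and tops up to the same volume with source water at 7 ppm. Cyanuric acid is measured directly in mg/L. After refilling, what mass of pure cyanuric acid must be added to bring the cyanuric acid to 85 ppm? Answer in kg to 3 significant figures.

Volume: 142,000 US gal × 3.785 L/gal = 537,470 L.
After draining 36% and refilling: 117 × 0.64 + 7 × 0.36 = 77.4 ppm.
Deficit to target: 85 − 77.4 = 7.6 mg/L.
Mass: 7.6 mg/L × 537,470 L = 4085 g cyanuric acid.

4.08 kg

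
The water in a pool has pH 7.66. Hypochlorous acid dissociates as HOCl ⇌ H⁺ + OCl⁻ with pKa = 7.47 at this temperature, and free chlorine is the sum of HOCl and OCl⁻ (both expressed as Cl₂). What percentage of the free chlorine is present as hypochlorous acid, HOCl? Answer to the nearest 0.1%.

39.2%

[OCl⁻]/[HOCl] = 10^(pH − pKa) = 10^(7.66 − 7.47) = 10^0.19 = 1.549.
Fraction as HOCl = 1 / (1 + 1.549) = 0.3923.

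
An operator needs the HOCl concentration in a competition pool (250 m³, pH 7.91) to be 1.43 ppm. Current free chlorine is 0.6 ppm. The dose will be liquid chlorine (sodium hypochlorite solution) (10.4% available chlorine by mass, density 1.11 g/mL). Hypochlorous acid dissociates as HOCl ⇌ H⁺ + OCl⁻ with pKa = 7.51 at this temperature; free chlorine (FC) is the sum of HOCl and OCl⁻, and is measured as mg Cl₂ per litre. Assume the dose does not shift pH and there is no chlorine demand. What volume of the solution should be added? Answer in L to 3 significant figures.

Volume: 250 m³ = 250,000 L.
[OCl⁻]/[HOCl] = 10^(pH − pKa) = 10^(7.91 − 7.51) = 2.512; fraction as HOCl = 1/(1 + 2.512) = 0.2847.
Free chlorine required for 1.43 ppm HOCl: 1.43 / 0.2847 = 5.022 ppm.
FC to add: 5.022 − 0.6 = 4.422 mg/L as Cl₂.
Cl₂ equivalent: 4.422 mg/L × 250,000 L = 1105 g.
Product at 10.4% available Cl: 1105 / 0.104 = 10,630 g.
Volume: 10,630 g ÷ 1.11 g/mL = 9576 mL.

9.58 L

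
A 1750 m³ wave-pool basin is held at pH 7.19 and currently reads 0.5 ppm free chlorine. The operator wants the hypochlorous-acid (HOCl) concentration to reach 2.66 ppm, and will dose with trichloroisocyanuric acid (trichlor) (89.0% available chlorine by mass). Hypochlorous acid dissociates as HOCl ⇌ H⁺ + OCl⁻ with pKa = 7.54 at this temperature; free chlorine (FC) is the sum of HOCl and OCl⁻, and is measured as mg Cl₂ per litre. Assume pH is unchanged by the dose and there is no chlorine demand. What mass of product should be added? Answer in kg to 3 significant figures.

Volume: 1750 m³ = 1,750,000 L.
[OCl⁻]/[HOCl] = 10^(pH − pKa) = 10^(7.19 − 7.54) = 0.4467; fraction as HOCl = 1/(1 + 0.4467) = 0.6912.
Free chlorine required for 2.66 ppm HOCl: 2.66 / 0.6912 = 3.848 ppm.
FC to add: 3.848 − 0.5 = 3.348 mg/L as Cl₂.
Cl₂ equivalent: 3.348 mg/L × 1,750,000 L = 5859 g.
Product at 89.0% available Cl: 5859 / 0.89 = 6583 g.

6.58 kg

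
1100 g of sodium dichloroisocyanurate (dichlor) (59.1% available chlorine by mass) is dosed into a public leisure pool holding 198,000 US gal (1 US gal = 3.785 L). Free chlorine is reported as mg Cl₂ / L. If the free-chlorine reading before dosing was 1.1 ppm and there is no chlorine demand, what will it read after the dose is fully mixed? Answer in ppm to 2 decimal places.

Volume: 198,000 US gal × 3.785 L/gal = 749,430 L.
Available chlorine delivered: 1100 g × 0.591 = 650.1 g as Cl₂.
Concentration rise: 650.1 g / 749,430 L = 0.8675 mg/L = 0.87 ppm.
Final FC: 1.1 + 0.87 = 1.97 ppm.

1.97 ppm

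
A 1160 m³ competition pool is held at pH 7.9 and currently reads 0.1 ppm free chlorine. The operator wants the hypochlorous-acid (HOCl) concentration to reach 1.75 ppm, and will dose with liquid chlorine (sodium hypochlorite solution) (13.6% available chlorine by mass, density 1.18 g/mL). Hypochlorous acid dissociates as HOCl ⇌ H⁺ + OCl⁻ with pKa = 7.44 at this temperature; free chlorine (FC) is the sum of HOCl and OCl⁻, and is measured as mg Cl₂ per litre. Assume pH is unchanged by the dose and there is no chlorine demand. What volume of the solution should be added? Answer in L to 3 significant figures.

48.4 L

Volume: 1160 m³ = 1,160,000 L.
[OCl⁻]/[HOCl] = 10^(pH − pKa) = 10^(7.9 − 7.44) = 2.884; fraction as HOCl = 1/(1 + 2.884) = 0.2575.
Free chlorine required for 1.75 ppm HOCl: 1.75 / 0.2575 = 6.797 ppm.
FC to add: 6.797 − 0.1 = 6.697 mg/L as Cl₂.
Cl₂ equivalent: 6.697 mg/L × 1,160,000 L = 7769 g.
Product at 13.6% available Cl: 7769 / 0.136 = 57,120 g.
Volume: 57,120 g ÷ 1.18 g/mL = 48,410 mL.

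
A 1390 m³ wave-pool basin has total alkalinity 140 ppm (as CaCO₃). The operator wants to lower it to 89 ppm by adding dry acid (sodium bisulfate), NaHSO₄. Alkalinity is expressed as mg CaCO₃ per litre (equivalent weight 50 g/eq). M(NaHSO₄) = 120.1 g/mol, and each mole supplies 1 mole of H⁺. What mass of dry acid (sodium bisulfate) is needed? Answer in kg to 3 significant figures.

170 kg

Volume: 1390 m³ = 1,390,000 L.
Alkalinity to neutralize: (140 − 89) = 51 mg/L as CaCO₃ × 1,390,000 L = 70,890 g as CaCO₃.
Equivalents of H⁺ required: 70,890 ÷ 50 g/eq = 1418 eq = 1418 mol NaHSO₄.
Mass of NaHSO₄: 1418 × 120.1 = 170,300 g.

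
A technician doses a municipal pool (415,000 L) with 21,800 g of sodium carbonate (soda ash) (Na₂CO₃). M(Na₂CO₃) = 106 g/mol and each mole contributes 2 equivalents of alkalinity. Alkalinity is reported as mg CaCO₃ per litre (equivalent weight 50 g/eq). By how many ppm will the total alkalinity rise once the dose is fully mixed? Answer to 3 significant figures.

Moles of Na₂CO₃: 21,800 g ÷ 106 g/mol = 205.7 mol → 411.3 eq of alkalinity.
As CaCO₃: 411.3 eq × 50 g/eq = 20,570 g.
Rise: 20,570 g / 415,000 L × 1000 = 49.56 mg/L.

49.6 ppm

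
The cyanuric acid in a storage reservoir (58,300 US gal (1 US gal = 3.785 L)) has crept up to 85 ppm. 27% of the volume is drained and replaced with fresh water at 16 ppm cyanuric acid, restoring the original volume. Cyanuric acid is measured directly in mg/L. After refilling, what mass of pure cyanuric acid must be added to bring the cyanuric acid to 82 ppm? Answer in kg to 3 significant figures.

Volume: 58,300 US gal × 3.785 L/gal = 220,666 L.
After draining 27% and refilling: 85 × 0.73 + 16 × 0.27 = 66.37 ppm.
Deficit to target: 82 − 66.37 = 15.63 mg/L.
Mass: 15.63 mg/L × 220,666 L = 3449 g cyanuric acid.

3.45 kg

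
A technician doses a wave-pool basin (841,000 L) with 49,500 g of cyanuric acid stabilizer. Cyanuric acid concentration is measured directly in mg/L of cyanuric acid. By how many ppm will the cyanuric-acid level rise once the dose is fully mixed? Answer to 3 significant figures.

58.9 ppm

Rise: 49,500 g / 841,000 L × 1000 = 58.86 mg/L.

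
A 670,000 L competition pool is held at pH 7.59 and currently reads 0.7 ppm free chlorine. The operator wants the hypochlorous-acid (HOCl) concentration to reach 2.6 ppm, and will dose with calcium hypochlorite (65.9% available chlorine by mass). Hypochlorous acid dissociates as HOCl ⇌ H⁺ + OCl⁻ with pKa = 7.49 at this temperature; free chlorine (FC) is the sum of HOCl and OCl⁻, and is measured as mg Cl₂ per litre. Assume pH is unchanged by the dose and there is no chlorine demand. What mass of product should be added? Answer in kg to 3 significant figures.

5.26 kg

[OCl⁻]/[HOCl] = 10^(pH − pKa) = 10^(7.59 − 7.49) = 1.259; fraction as HOCl = 1/(1 + 1.259) = 0.4427.
Free chlorine required for 2.6 ppm HOCl: 2.6 / 0.4427 = 5.873 ppm.
FC to add: 5.873 − 0.7 = 5.173 mg/L as Cl₂.
Cl₂ equivalent: 5.173 mg/L × 670,000 L = 3466 g.
Product at 65.9% available Cl: 3466 / 0.659 = 5260 g.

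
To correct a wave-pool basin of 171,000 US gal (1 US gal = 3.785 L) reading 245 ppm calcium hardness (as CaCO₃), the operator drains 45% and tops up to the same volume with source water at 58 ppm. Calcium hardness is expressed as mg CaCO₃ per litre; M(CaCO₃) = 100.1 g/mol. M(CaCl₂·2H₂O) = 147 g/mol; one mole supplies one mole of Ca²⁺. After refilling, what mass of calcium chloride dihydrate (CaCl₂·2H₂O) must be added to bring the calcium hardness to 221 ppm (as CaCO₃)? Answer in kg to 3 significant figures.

57.2 kg

Volume: 171,000 US gal × 3.785 L/gal = 647,235 L.
After draining 45% and refilling: 245 × 0.55 + 58 × 0.45 = 160.85 ppm.
Deficit to target: 221 − 160.85 = 60.15 mg/L.
As CaCO₃: 60.15 mg/L × 647,235 L = 38,930 g; ÷ 100.1 = 388.9 mol Ca²⁺.
Mass: 388.9 × 147 = 57,170 g.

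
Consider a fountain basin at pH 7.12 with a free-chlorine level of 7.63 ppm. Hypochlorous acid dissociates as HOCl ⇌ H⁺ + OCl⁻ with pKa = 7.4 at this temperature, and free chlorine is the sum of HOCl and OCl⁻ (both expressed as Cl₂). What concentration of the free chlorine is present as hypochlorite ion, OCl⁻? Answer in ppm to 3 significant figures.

[OCl⁻]/[HOCl] = 10^(pH − pKa) = 10^(7.12 − 7.4) = 10^-0.28 = 0.5248.
Fraction as HOCl = 1 / (1 + 0.5248) = 0.6558.
OCl⁻ = (1 − 0.6558) × 7.63 ppm = 2.626 ppm.

2.63 ppm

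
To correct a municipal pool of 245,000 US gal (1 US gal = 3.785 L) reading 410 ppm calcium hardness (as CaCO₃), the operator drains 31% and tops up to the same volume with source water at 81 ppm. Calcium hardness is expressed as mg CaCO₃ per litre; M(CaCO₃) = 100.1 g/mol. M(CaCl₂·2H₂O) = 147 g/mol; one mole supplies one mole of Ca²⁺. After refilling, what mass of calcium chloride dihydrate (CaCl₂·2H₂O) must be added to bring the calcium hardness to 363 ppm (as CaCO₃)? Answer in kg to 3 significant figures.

74.9 kg

Volume: 245,000 US gal × 3.785 L/gal = 927,325 L.
After draining 31% and refilling: 410 × 0.69 + 81 × 0.31 = 308.01 ppm.
Deficit to target: 363 − 308.01 = 54.99 mg/L.
As CaCO₃: 54.99 mg/L × 927,325 L = 50,990 g; ÷ 100.1 = 509.4 mol Ca²⁺.
Mass: 509.4 × 147 = 74,890 g.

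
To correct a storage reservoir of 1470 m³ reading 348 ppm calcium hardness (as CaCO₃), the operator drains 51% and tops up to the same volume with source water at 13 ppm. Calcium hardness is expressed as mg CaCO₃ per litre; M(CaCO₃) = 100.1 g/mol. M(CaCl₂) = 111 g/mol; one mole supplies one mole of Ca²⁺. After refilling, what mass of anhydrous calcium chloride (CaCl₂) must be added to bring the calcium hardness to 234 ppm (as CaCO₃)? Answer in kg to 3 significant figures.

Volume: 1470 m³ = 1,470,000 L.
After draining 51% and refilling: 348 × 0.49 + 13 × 0.51 = 177.15 ppm.
Deficit to target: 234 − 177.15 = 56.85 mg/L.
As CaCO₃: 56.85 mg/L × 1,470,000 L = 83,570 g; ÷ 100.1 = 834.9 mol Ca²⁺.
Mass: 834.9 × 111 = 92,670 g.

92.7 kg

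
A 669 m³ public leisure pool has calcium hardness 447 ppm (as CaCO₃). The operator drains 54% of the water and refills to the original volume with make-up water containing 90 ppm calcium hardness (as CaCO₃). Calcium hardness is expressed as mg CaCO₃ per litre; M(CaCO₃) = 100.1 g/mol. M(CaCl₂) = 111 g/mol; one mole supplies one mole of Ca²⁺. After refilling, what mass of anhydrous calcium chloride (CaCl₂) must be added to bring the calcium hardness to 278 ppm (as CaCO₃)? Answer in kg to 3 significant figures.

Volume: 669 m³ = 669,000 L.
After draining 54% and refilling: 447 × 0.46 + 90 × 0.54 = 254.22 ppm.
Deficit to target: 278 − 254.22 = 23.78 mg/L.
As CaCO₃: 23.78 mg/L × 669,000 L = 15,910 g; ÷ 100.1 = 158.9 mol Ca²⁺.
Mass: 158.9 × 111 = 17,640 g.

17.6 kg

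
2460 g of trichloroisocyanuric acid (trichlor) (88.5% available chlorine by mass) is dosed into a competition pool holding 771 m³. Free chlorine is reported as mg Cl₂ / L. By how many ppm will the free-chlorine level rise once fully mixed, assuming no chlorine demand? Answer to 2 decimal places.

2.82 ppm

Volume: 771 m³ = 771,000 L.
Available chlorine delivered: 2460 g × 0.885 = 2177 g as Cl₂.
Concentration rise: 2177 g / 771,000 L = 2.824 mg/L = 2.82 ppm.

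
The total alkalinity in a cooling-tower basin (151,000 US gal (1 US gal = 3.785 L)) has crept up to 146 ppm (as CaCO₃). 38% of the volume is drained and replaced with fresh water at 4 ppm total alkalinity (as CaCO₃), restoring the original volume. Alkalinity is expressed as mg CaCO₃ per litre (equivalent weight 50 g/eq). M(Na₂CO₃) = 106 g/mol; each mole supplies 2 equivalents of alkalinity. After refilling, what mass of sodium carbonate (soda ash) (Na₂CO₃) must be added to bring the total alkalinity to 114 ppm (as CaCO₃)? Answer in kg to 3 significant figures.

Volume: 151,000 US gal × 3.785 L/gal = 571,535 L.
After draining 38% and refilling: 146 × 0.62 + 4 × 0.38 = 92.04 ppm.
Deficit to target: 114 − 92.04 = 21.96 mg/L.
As CaCO₃: 21.96 mg/L × 571,535 L = 12,550 g; ÷ 50 g/eq ÷ 2 = 125.5 mol Na₂CO₃.
Mass: 125.5 × 106 = 13,300 g.

13.3 kg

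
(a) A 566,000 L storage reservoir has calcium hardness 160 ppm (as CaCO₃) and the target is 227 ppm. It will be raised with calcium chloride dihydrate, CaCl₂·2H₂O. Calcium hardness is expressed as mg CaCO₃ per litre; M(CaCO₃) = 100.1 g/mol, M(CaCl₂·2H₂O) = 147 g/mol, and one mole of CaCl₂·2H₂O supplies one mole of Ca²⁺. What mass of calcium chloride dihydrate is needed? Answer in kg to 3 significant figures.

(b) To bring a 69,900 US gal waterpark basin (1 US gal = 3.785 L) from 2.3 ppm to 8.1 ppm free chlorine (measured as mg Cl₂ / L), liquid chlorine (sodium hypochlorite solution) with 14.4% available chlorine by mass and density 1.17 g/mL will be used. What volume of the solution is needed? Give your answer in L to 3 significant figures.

(a) Hardness to add: (227 − 160) = 67 mg/L as CaCO₃ × 566,000 L = 37,920 g as CaCO₃.
(a) Moles of Ca²⁺ (1 mol Ca²⁺ ≡ 1 mol CaCO₃): 37,920 / 100.1 g/mol = 378.8 mol.
(a) Mass of CaCl₂·2H₂O: 378.8 × 147 = 55,690 g.

(b) Volume: 69,900 US gal × 3.785 L/gal = 264,572 L.
(b) Chlorine deficit: 8.1 − 2.3 = 5.8 ppm = 5.8 mg/L as Cl₂.
(b) Cl₂ equivalent needed: 5.8 mg/L × 264,572 L = 1,535,000 mg = 1535 g.
(b) Product at 14.4% available chlorine: 1535 / 0.144 = 10,660 g.
(b) Volume at density 1.17 g/mL: 10,660 g ÷ 1.17 g/mL = 9108 mL.

(a) 55.7 kg; (b) 9.11 L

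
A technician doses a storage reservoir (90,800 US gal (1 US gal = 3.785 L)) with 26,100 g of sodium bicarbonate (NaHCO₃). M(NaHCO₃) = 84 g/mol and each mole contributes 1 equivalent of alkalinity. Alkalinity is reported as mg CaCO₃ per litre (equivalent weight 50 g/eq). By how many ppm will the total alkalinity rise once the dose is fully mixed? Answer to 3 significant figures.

Volume: 90,800 US gal × 3.785 L/gal = 343,678 L.
Moles of NaHCO₃: 26,100 g ÷ 84 g/mol = 310.7 mol → 310.7 eq of alkalinity.
As CaCO₃: 310.7 eq × 50 g/eq = 15,540 g.
Rise: 15,540 g / 343,678 L × 1000 = 45.2 mg/L.

45.2 ppm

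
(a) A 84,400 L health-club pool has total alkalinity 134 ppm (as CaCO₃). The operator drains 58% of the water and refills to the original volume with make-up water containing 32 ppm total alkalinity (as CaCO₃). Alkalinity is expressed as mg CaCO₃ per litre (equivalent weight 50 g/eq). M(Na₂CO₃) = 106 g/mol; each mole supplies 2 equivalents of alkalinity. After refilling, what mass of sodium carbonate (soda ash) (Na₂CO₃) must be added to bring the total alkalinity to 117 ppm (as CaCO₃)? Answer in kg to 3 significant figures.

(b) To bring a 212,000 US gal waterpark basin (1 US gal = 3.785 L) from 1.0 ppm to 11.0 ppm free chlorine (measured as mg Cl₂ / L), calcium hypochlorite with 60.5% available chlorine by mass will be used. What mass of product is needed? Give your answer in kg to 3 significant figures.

(a) 3.77 kg; (b) 13.3 kg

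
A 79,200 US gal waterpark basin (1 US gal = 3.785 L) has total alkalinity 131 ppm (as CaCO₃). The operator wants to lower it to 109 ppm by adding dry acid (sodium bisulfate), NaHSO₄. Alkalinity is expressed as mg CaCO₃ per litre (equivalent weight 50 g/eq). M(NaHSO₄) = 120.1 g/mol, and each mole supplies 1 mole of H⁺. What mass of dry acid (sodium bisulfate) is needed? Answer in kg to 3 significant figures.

15.8 kg

Volume: 79,200 US gal × 3.785 L/gal = 299,772 L.
Alkalinity to neutralize: (131 − 109) = 22 mg/L as CaCO₃ × 299,772 L = 6595 g as CaCO₃.
Equivalents of H⁺ required: 6595 ÷ 50 g/eq = 131.9 eq = 131.9 mol NaHSO₄.
Mass of NaHSO₄: 131.9 × 120.1 = 15,840 g.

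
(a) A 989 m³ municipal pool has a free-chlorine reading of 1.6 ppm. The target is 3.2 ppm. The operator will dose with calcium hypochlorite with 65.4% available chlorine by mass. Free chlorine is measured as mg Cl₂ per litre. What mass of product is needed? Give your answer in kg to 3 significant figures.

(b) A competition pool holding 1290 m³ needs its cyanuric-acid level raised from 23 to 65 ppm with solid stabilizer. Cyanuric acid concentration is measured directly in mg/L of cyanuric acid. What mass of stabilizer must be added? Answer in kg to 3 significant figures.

(a) 2.42 kg; (b) 54.2 kg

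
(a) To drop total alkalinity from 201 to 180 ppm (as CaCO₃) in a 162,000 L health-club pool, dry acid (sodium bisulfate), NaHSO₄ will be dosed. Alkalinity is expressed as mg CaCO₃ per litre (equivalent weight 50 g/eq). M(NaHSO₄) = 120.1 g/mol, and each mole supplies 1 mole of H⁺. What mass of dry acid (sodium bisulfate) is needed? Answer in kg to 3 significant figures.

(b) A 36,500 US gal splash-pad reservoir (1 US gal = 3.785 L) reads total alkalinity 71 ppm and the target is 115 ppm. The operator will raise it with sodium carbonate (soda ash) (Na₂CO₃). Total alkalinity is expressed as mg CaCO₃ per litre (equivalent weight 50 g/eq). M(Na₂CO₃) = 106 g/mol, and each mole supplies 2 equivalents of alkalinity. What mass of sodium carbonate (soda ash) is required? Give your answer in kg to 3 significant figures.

(a) Alkalinity to neutralize: (201 − 180) = 21 mg/L as CaCO₃ × 162,000 L = 3402 g as CaCO₃.
(a) Equivalents of H⁺ required: 3402 ÷ 50 g/eq = 68.04 eq = 68.04 mol NaHSO₄.
(a) Mass of NaHSO₄: 68.04 × 120.1 = 8172 g.

(b) Volume: 36,500 US gal × 3.785 L/gal = 138,152 L.
(b) Alkalinity to add: (115 − 71) = 44 mg/L as CaCO₃ × 138,152 L = 6079 g as CaCO₃.
(b) Equivalents: 6079 g ÷ 50 g/eq = 121.6 eq.
(b) Each mole of Na₂CO₃ supplies 2 eq, so 121.6 / 2 = 60.79 mol.
(b) Mass: 60.79 mol × 106 g/mol = 6443 g.

(a) 8.17 kg; (b) 6.44 kg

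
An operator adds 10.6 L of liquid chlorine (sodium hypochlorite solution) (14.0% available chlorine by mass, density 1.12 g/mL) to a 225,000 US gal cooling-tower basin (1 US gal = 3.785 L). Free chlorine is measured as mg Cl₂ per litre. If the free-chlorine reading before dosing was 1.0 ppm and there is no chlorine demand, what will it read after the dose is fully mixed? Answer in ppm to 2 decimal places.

2.95 ppm

Volume: 225,000 US gal × 3.785 L/gal = 851,625 L.
Mass of solution: 10.6 L × 1000 mL/L × 1.12 g/mL = 11,870 g.
Available chlorine delivered: 11,870 g × 0.14 = 1662 g as Cl₂.
Concentration rise: 1662 g / 851,625 L = 1.952 mg/L = 1.95 ppm.
Final FC: 1.0 + 1.95 = 2.95 ppm.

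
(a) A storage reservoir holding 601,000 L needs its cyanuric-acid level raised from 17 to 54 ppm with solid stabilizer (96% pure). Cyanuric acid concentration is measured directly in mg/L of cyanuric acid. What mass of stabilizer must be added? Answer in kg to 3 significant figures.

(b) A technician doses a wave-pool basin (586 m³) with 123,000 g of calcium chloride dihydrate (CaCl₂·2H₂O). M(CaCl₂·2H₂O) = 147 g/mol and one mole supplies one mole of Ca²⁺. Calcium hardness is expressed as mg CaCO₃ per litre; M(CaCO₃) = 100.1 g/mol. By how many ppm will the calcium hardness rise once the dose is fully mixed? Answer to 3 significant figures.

(a) 23.2 kg; (b) 143 ppm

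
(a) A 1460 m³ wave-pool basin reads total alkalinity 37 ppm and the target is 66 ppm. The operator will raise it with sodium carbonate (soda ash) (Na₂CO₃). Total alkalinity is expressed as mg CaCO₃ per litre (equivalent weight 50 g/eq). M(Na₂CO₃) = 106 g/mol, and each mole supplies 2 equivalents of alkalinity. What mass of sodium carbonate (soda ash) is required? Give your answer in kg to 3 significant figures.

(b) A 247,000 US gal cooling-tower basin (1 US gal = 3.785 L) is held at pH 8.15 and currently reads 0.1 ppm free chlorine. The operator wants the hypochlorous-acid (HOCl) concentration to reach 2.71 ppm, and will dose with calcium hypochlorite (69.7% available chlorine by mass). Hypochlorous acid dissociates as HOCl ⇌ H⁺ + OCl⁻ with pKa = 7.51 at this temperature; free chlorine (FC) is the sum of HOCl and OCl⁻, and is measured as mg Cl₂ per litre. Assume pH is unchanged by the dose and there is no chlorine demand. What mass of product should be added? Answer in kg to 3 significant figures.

(a) 44.9 kg; (b) 19.4 kg

(a) Volume: 1460 m³ = 1,460,000 L.
(a) Alkalinity to add: (66 − 37) = 29 mg/L as CaCO₃ × 1,460,000 L = 42,340 g as CaCO₃.
(a) Equivalents: 42,340 g ÷ 50 g/eq = 846.8 eq.
(a) Each mole of Na₂CO₃ supplies 2 eq, so 846.8 / 2 = 423.4 mol.
(a) Mass: 423.4 mol × 106 g/mol = 44,880 g.

(b) Volume: 247,000 US gal × 3.785 L/gal = 934,895 L.
(b) [OCl⁻]/[HOCl] = 10^(pH − pKa) = 10^(8.15 − 7.51) = 4.365; fraction as HOCl = 1/(1 + 4.365) = 0.1864.
(b) Free chlorine required for 2.71 ppm HOCl: 2.71 / 0.1864 = 14.54 ppm.
(b) FC to add: 14.54 − 0.1 = 14.44 mg/L as Cl₂.
(b) Cl₂ equivalent: 14.44 mg/L × 934,895 L = 13,500 g.
(b) Product at 69.7% available Cl: 13,500 / 0.697 = 19,370 g.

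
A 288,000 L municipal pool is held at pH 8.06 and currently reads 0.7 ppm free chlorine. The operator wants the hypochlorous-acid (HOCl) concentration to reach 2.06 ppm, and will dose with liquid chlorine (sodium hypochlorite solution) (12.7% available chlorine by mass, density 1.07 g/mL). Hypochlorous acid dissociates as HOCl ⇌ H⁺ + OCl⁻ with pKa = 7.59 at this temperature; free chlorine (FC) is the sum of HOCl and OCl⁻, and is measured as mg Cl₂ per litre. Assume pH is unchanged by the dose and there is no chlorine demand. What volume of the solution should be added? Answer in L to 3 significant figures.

15.8 L

[OCl⁻]/[HOCl] = 10^(pH − pKa) = 10^(8.06 − 7.59) = 2.951; fraction as HOCl = 1/(1 + 2.951) = 0.2531.
Free chlorine required for 2.06 ppm HOCl: 2.06 / 0.2531 = 8.139 ppm.
FC to add: 8.139 − 0.7 = 7.439 mg/L as Cl₂.
Cl₂ equivalent: 7.439 mg/L × 288,000 L = 2143 g.
Product at 12.7% available Cl: 2143 / 0.127 = 16,870 g.
Volume: 16,870 g ÷ 1.07 g/mL = 15,770 mL.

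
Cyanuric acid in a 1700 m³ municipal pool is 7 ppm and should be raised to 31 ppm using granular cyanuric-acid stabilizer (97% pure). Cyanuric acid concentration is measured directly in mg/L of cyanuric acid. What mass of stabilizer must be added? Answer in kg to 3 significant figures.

Volume: 1700 m³ = 1,700,000 L.
CYA to add: (31 − 7) = 24 mg/L × 1,700,000 L = 40,800 g cyanuric acid.
At 97% purity: 40,800 / 0.97 = 42,060 g product.

42.1 kg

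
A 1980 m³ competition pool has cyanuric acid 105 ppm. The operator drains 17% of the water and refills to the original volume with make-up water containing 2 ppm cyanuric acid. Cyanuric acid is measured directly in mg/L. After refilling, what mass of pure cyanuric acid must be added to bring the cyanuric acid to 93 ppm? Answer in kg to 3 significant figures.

10.9 kg

Volume: 1980 m³ = 1,980,000 L.
After draining 17% and refilling: 105 × 0.83 + 2 × 0.17 = 87.49 ppm.
Deficit to target: 93 − 87.49 = 5.51 mg/L.
Mass: 5.51 mg/L × 1,980,000 L = 10,910 g cyanuric acid.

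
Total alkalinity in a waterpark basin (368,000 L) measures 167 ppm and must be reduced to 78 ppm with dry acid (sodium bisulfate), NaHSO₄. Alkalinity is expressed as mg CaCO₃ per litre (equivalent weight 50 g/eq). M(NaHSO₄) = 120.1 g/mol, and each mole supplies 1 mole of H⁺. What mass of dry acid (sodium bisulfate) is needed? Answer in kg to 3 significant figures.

Alkalinity to neutralize: (167 − 78) = 89 mg/L as CaCO₃ × 368,000 L = 32,750 g as CaCO₃.
Equivalents of H⁺ required: 32,750 ÷ 50 g/eq = 655 eq = 655 mol NaHSO₄.
Mass of NaHSO₄: 655 × 120.1 = 78,670 g.

78.7 kg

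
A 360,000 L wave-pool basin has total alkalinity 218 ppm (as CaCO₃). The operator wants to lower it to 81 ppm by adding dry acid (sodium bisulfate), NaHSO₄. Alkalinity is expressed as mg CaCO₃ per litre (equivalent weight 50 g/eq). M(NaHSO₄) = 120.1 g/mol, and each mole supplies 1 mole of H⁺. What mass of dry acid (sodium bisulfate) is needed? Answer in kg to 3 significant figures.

Alkalinity to neutralize: (218 − 81) = 137 mg/L as CaCO₃ × 360,000 L = 49,320 g as CaCO₃.
Equivalents of H⁺ required: 49,320 ÷ 50 g/eq = 986.4 eq = 986.4 mol NaHSO₄.
Mass of NaHSO₄: 986.4 × 120.1 = 118,500 g.

118 kg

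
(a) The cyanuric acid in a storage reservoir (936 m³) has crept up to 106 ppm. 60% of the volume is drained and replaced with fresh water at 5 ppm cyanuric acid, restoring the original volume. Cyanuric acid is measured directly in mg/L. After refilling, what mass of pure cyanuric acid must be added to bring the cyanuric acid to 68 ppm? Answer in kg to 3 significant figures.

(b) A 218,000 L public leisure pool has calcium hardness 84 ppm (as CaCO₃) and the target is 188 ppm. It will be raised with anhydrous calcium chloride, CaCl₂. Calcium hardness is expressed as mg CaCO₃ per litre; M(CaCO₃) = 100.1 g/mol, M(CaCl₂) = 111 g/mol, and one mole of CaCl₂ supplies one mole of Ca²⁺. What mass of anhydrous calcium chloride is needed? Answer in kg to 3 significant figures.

(a) 21.2 kg; (b) 25.1 kg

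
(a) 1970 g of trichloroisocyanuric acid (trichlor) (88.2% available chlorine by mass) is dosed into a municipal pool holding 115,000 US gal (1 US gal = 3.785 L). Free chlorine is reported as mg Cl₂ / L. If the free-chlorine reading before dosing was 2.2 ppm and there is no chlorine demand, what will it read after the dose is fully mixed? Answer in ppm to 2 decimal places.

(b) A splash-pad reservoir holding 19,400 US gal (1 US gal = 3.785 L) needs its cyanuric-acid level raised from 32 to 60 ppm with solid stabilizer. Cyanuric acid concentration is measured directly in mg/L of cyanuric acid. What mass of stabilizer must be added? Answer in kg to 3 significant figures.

(a) Volume: 115,000 US gal × 3.785 L/gal = 435,275 L.
(a) Available chlorine delivered: 1970 g × 0.882 = 1738 g as Cl₂.
(a) Concentration rise: 1738 g / 435,275 L = 3.992 mg/L = 3.99 ppm.
(a) Final FC: 2.2 + 3.99 = 6.19 ppm.

(b) Volume: 19,400 US gal × 3.785 L/gal = 73,429 L.
(b) CYA to add: (60 − 32) = 28 mg/L × 73,429 L = 2056 g cyanuric acid.

(a) 6.19 ppm; (b) 2.06 kg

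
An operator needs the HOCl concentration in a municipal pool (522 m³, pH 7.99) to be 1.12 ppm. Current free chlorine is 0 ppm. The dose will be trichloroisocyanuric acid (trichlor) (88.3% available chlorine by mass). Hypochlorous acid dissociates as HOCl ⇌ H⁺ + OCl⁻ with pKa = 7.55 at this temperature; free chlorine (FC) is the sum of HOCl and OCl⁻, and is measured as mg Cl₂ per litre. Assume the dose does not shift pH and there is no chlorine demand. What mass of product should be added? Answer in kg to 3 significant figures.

Volume: 522 m³ = 522,000 L.
[OCl⁻]/[HOCl] = 10^(pH − pKa) = 10^(7.99 − 7.55) = 2.754; fraction as HOCl = 1/(1 + 2.754) = 0.2664.
Free chlorine required for 1.12 ppm HOCl: 1.12 / 0.2664 = 4.205 ppm.
FC to add: 4.205 − 0 = 4.205 mg/L as Cl₂.
Cl₂ equivalent: 4.205 mg/L × 522,000 L = 2195 g.
Product at 88.3% available Cl: 2195 / 0.883 = 2486 g.

2.49 kg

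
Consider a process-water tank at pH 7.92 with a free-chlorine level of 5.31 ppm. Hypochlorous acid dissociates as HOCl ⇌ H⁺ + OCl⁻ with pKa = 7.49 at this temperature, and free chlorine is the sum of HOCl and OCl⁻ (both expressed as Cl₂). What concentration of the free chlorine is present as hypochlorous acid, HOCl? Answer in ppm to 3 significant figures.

1.44 ppm

[OCl⁻]/[HOCl] = 10^(pH − pKa) = 10^(7.92 − 7.49) = 10^0.43 = 2.692.
Fraction as HOCl = 1 / (1 + 2.692) = 0.2709.
HOCl = 0.2709 × 5.31 ppm = 1.438 ppm.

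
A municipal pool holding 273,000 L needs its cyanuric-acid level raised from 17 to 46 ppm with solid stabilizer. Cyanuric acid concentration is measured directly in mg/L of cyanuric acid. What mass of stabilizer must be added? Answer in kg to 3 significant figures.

7.92 kg

CYA to add: (46 − 17) = 29 mg/L × 273,000 L = 7917 g cyanuric acid.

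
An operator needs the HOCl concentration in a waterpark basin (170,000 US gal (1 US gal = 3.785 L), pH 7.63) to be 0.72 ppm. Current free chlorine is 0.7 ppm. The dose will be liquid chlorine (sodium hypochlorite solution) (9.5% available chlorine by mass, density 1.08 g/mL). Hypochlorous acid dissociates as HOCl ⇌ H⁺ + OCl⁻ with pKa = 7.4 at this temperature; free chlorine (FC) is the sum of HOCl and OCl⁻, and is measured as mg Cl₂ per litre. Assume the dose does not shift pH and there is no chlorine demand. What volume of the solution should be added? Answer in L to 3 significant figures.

7.79 L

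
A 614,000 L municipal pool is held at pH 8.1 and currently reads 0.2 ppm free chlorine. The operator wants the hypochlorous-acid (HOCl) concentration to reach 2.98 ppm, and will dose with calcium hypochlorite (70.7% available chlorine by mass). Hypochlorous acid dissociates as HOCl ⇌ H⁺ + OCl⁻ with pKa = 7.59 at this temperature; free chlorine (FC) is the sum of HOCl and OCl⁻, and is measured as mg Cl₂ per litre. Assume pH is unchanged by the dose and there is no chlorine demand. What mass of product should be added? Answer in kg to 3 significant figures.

10.8 kg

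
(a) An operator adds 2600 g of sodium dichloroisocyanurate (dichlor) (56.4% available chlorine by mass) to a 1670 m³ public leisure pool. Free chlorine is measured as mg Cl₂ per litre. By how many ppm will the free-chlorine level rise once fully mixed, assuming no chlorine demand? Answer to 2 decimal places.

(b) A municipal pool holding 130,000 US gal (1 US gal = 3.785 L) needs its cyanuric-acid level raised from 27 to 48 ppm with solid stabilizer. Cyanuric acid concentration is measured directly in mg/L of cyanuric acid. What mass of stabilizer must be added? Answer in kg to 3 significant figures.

(a) 0.88 ppm; (b) 10.3 kg

(a) Volume: 1670 m³ = 1,670,000 L.
(a) Available chlorine delivered: 2600 g × 0.564 = 1466 g as Cl₂.
(a) Concentration rise: 1466 g / 1,670,000 L = 0.8781 mg/L = 0.88 ppm.

(b) Volume: 130,000 US gal × 3.785 L/gal = 492,050 L.
(b) CYA to add: (48 − 27) = 21 mg/L × 492,050 L = 10,330 g cyanuric acid.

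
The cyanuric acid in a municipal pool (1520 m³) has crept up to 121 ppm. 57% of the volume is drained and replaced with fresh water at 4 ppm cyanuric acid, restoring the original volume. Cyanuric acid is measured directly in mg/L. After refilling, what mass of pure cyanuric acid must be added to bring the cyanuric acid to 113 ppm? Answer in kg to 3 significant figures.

Volume: 1520 m³ = 1,520,000 L.
After draining 57% and refilling: 121 × 0.43 + 4 × 0.57 = 54.31 ppm.
Deficit to target: 113 − 54.31 = 58.69 mg/L.
Mass: 58.69 mg/L × 1,520,000 L = 89,210 g cyanuric acid.

89.2 kg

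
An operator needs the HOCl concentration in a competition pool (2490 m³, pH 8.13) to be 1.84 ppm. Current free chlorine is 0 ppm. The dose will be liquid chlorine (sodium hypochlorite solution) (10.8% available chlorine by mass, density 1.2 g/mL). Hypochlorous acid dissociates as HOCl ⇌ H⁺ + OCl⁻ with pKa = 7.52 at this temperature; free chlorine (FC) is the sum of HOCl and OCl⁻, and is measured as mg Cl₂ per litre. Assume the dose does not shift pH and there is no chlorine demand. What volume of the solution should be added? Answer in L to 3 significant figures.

Volume: 2490 m³ = 2,490,000 L.
[OCl⁻]/[HOCl] = 10^(pH − pKa) = 10^(8.13 − 7.52) = 4.074; fraction as HOCl = 1/(1 + 4.074) = 0.1971.
Free chlorine required for 1.84 ppm HOCl: 1.84 / 0.1971 = 9.336 ppm.
FC to add: 9.336 − 0 = 9.336 mg/L as Cl₂.
Cl₂ equivalent: 9.336 mg/L × 2,490,000 L = 23,250 g.
Product at 10.8% available Cl: 23,250 / 0.108 = 215,200 g.
Volume: 215,200 g ÷ 1.2 g/mL = 179,400 mL.

179 L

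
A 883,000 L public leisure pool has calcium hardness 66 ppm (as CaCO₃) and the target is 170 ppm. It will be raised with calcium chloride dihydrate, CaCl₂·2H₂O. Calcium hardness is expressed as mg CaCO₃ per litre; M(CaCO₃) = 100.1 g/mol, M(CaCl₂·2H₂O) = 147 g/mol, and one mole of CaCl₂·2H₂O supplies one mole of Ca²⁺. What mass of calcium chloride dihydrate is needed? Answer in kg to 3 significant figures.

Hardness to add: (170 − 66) = 104 mg/L as CaCO₃ × 883,000 L = 91,830 g as CaCO₃.
Moles of Ca²⁺ (1 mol Ca²⁺ ≡ 1 mol CaCO₃): 91,830 / 100.1 g/mol = 917.4 mol.
Mass of CaCl₂·2H₂O: 917.4 × 147 = 134,900 g.

135 kg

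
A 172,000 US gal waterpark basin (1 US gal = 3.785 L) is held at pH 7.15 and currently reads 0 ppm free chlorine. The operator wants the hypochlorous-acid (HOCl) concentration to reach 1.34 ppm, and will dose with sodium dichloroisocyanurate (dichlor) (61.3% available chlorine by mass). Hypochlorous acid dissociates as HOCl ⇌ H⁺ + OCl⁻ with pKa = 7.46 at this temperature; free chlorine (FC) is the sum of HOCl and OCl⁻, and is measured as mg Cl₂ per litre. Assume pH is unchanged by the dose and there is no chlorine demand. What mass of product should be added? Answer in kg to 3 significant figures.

2.12 kg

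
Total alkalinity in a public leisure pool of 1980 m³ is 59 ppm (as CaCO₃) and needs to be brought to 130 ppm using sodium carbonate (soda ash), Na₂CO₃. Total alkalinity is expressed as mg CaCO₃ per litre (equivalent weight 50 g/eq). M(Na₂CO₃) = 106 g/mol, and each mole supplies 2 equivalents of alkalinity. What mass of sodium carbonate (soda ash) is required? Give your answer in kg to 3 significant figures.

149 kg

Volume: 1980 m³ = 1,980,000 L.
Alkalinity to add: (130 − 59) = 71 mg/L as CaCO₃ × 1,980,000 L = 140,600 g as CaCO₃.
Equivalents: 140,600 g ÷ 50 g/eq = 2812 eq.
Each mole of Na₂CO₃ supplies 2 eq, so 2812 / 2 = 1406 mol.
Mass: 1406 mol × 106 g/mol = 149,000 g.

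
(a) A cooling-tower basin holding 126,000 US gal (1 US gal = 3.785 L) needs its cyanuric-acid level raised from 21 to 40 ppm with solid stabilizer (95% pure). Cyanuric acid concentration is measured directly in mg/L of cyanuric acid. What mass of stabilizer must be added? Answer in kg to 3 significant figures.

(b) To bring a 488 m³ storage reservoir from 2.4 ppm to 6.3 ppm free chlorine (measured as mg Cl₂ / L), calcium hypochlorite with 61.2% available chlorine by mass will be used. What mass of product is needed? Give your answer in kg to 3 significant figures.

(a) 9.54 kg; (b) 3.11 kg

(a) Volume: 126,000 US gal × 3.785 L/gal = 476,910 L.
(a) CYA to add: (40 − 21) = 19 mg/L × 476,910 L = 9061 g cyanuric acid.
(a) At 95% purity: 9061 / 0.95 = 9538 g product.

(b) Volume: 488 m³ = 488,000 L.
(b) Chlorine deficit: 6.3 − 2.4 = 3.9 ppm = 3.9 mg/L as Cl₂.
(b) Cl₂ equivalent needed: 3.9 mg/L × 488,000 L = 1,903,000 mg = 1903 g.
(b) Product at 61.2% available chlorine: 1903 / 0.612 = 3110 g.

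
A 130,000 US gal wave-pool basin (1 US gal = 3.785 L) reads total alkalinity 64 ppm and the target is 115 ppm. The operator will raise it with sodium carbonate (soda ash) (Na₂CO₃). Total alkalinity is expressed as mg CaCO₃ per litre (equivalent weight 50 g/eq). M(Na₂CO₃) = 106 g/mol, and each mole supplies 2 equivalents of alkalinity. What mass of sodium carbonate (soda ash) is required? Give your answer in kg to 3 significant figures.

Volume: 130,000 US gal × 3.785 L/gal = 492,050 L.
Alkalinity to add: (115 − 64) = 51 mg/L as CaCO₃ × 492,050 L = 25,090 g as CaCO₃.
Equivalents: 25,090 g ÷ 50 g/eq = 501.9 eq.
Each mole of Na₂CO₃ supplies 2 eq, so 501.9 / 2 = 250.9 mol.
Mass: 250.9 mol × 106 g/mol = 26,600 g.

26.6 kg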